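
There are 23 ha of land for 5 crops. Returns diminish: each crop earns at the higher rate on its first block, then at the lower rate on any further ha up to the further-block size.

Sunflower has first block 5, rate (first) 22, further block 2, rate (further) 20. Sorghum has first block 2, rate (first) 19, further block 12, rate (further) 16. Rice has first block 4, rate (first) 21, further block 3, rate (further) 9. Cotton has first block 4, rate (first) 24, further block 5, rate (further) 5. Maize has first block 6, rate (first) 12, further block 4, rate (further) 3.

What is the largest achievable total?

464

Order all 10 blocks by rate: Cotton/first 24 > Sunflower/first 22 > Rice/first 21 > Sunflower/second 20 > Sorghum/first 19 > Sorghum/second 16 > Maize/first 12 > Rice/second 9 > Cotton/second 5 > Maize/second 3.
Cotton first at 24: fill all 4 — 19 left.
Fill Sunflower first block (5 at 22) — 14 left.
Fill Rice first block (4 at 21) — 10 left.
Sunflower second at 20: fill all 2 — 8 left.
Sorghum first at 19: fill all 2 — 6 left.
6 remain; put them into Sorghum second at 16.
Total = 24×4 + 22×5 + 21×4 + 20×2 + 19×2 + 16×6 = 464.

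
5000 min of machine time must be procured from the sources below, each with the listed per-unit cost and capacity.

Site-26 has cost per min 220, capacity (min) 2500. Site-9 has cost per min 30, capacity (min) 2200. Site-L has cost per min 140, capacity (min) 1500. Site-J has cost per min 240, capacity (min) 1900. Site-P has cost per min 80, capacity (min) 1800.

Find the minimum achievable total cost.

350000

Use sources in increasing cost order.
Site-9 at 30: take all 2200 min ; 2800 still needed.
Site-P (80): use full 1800 ; 1000 min to go.
Take 1000 from Site-L at 140 to finish.
Site-26, Site-J: unused.
Cost = 2200×30 + 1800×80 + 1000×140 = 350000.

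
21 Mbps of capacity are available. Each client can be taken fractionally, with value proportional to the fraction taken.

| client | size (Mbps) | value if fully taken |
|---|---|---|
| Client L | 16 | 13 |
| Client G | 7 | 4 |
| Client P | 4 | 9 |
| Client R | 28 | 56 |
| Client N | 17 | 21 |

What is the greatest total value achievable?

Sort by value density: Client P 9/4≈2.25, Client R 56/28≈2, Client N 21/17≈1.24, Client L 13/16≈0.812, Client G 4/7≈0.571.
Take all of Client P (4 Mbps, value 9) → 17 Mbps left.
Fill the last 17 Mbps with part of Client R: 17/28 of it earns 34.
Total value = 43.

43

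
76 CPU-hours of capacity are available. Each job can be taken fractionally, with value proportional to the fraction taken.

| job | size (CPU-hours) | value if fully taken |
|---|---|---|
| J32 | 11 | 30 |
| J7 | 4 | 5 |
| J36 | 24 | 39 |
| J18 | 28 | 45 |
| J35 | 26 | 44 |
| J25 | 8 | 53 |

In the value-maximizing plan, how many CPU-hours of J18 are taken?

Sort by value density: J25 53/8≈6.62, J32 30/11≈2.73, J35 44/26≈1.69, J36 39/24≈1.62, J18 45/28≈1.61, J7 5/4≈1.25.
All 8 CPU-hours of J25 fit (value 53) → 68 remain.
Take all of J32 (11 CPU-hours, value 30) → 57 CPU-hours left.
Take all of J35 (26 CPU-hours, value 44) → 31 CPU-hours left.
J36: take in full, 24 CPU-hours for value 39 → 7 left.
7 CPU-hours left: a 7/28 share of J18 gives 45×7/28 = 11.25.

7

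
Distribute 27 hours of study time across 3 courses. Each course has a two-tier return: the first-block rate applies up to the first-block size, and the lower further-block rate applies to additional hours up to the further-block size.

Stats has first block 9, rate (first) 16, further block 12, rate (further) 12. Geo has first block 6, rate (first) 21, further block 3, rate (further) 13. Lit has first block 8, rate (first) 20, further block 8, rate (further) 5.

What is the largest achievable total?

Treat each block as its own option and order by rate: Geo/T1 21 > Lit/T1 20 > Stats/T1 16 > Geo/T2 13 > Stats/T2 12 > Lit/T2 5.
Fill Geo T1 block (6 at 21) ; 21 left.
Lit/T1 (20): +8 ; 13 left.
Stats T1 at 16: fill all 9 ; 4 left.
Geo/T2 (13): +3 ; 1 left.
Stats/T2: +1 of 12 at 12; pool empty.
Total = 21×6 + 20×8 + 16×9 + 13×3 + 12×1 = 481.

481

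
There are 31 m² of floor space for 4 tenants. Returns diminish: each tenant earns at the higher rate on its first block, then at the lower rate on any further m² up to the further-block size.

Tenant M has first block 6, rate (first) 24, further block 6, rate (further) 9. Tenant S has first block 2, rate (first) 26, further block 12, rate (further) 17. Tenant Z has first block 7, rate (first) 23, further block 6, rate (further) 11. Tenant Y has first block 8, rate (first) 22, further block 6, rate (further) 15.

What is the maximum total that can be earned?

Treat each block as its own option and order by rate: Tenant S/tier1 26 > Tenant M/tier1 24 > Tenant Z/tier1 23 > Tenant Y/tier1 22 > Tenant S/tier2 17 > Tenant Y/tier2 15 > Tenant Z/tier2 11 > Tenant M/tier2 9.
Fill Tenant S tier1 block (2 at 26) → 29 left.
Tenant M/tier1 (24): +6 → 23 left.
Tenant Z/tier1 (23): +7 → 16 left.
Tenant Y/tier1 (22): +8 → 8 left.
Tenant S tier2 at 17: only 8 left, fill 8.
Total = 26×2 + 24×6 + 23×7 + 22×8 + 17×8 = 669.

669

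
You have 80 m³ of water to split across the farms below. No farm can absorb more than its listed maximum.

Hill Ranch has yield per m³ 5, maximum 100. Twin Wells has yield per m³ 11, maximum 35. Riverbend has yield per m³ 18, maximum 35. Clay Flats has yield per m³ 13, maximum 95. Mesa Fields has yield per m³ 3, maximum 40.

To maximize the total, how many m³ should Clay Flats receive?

45

Order the farms by yield per m³: Riverbend 18 > Clay Flats 13 > Twin Wells 11 > Hill Ranch 5 > Mesa Fields 3.
Riverbend: +35 to 35 (cap) → 45 left.
Clay Flats has room for 95 but only 45 remain, so it gets 45.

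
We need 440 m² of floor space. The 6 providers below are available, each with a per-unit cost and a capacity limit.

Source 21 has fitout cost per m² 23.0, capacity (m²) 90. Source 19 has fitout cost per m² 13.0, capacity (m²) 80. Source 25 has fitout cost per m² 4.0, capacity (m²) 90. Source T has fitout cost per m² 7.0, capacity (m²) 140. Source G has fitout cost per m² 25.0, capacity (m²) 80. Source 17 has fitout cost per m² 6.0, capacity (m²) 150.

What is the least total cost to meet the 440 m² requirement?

Cheapest first:
Source 25 at 4.0: take all 90 m² → 350 still needed.
Source 17 (6.0): use full 150 → 200 m² to go.
Source T (7.0): use full 140 → 60 m² to go.
Take 60 from Source 19 at 13.0 to finish.
Source 21, Source G: unused.
Cost = 90×4.0 + 150×6.0 + 140×7.0 + 60×13.0 = 3020.

3020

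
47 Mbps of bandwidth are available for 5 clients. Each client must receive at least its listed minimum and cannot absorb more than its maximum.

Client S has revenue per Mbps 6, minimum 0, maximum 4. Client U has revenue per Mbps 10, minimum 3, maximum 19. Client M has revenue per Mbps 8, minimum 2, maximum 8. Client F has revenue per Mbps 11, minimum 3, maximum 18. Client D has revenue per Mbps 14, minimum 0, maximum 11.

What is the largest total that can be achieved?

Meeting every minimum uses 0+3+2+3+0 = 8 Mbps, leaving 39.
Order the clients by revenue per Mbps: Client D 14 > Client F 11 > Client U 10 > Client M 8 > Client S 6.
Give Client D 11 more to hit its cap of 11 ; 28 left.
Client F takes 15 more to reach its cap of 18 ; 13 left.
Client U has room for 16 more but only 13 remain, so it gets 16.
Total = 10×16 + 8×2 + 11×18 + 14×11 = 528.

528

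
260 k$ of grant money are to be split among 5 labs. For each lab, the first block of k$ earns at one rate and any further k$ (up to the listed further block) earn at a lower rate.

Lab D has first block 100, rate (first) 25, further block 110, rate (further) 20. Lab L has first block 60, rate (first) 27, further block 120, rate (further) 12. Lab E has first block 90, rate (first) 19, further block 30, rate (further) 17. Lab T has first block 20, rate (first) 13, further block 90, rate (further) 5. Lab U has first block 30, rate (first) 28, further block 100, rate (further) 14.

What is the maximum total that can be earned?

6360

Rank every tier by rate: Lab U/tier1 28 > Lab L/tier1 27 > Lab D/tier1 25 > Lab D/tier2 20 > Lab E/tier1 19 > Lab E/tier2 17 > Lab U/tier2 14 > Lab T/tier1 13 > Lab L/tier2 12 > Lab T/tier2 5.
Fill Lab U tier1 block (30 at 28) ; 230 left.
Lab L/tier1 (27): +60 ; 170 left.
Lab D/tier1 (25): +100 ; 70 left.
Lab D/tier2: +70 of 110 at 20; pool empty.
Total = 28×30 + 27×60 + 25×100 + 20×70 = 6360.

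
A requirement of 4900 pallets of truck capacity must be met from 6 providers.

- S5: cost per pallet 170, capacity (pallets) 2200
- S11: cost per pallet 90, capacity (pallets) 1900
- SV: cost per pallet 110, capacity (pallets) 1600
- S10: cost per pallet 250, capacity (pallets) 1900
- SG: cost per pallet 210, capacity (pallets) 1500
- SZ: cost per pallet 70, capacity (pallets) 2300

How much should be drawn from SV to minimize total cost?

700

Use providers in increasing cost order.
Take 2300 from SZ at 70 ; need 2600 more.
S11 at 90: take all 1900 pallets ; 700 still needed.
SV at 110: take 700 of its 1600 ; requirement met.
S5, SG, S10: unused.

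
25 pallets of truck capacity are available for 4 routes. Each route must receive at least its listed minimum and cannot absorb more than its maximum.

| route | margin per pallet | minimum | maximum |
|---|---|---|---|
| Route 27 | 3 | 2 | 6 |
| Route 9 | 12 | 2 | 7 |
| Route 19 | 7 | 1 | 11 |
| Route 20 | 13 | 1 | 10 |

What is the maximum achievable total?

Meeting every minimum uses 2+2+1+1 = 6 pallets, leaving 19.
Rank by margin per pallet: Route 20 13 > Route 9 12 > Route 19 7 > Route 27 3.
Route 20: +9 to 10 (cap) ; 10 left.
Route 9 takes 5 more to reach its cap of 7 ; 5 left.
Route 19 has room for 10 more but only 5 remain, so it gets 6.
Total = 3×2 + 12×7 + 7×6 + 13×10 = 262.

262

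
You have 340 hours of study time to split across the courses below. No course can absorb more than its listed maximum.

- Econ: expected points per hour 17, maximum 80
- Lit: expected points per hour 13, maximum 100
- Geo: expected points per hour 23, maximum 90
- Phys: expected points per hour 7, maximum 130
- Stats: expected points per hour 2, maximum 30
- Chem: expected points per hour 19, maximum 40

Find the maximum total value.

5700

Highest expected points per hour first: Geo 23 > Chem 19 > Econ 17 > Lit 13 > Phys 7 > Stats 2.
Geo takes 90 to reach its cap of 90 ; 250 left.
Give Chem 40 to hit its cap of 40 ; 210 left.
Econ: +80 to 80 (cap) ; 130 left.
Give Lit 100 to hit its cap of 100 ; 30 left.
Phys has room for 130 but only 30 remain, so it gets 30.
Total = 17×80 + 13×100 + 23×90 + 7×30 + 19×40 = 5700.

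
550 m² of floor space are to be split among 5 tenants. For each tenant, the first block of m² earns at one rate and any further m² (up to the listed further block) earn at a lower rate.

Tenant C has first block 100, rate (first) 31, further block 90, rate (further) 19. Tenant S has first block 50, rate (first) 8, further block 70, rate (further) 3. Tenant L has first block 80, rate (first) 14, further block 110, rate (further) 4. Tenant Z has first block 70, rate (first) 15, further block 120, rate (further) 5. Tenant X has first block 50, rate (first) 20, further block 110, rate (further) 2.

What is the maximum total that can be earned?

8930

Treat each block as its own option and order by rate: Tenant C/T1 31 > Tenant X/T1 20 > Tenant C/T2 19 > Tenant Z/T1 15 > Tenant L/T1 14 > Tenant S/T1 8 > Tenant Z/T2 5 > Tenant L/T2 4 > Tenant S/T2 3 > Tenant X/T2 2.
Tenant C/T1 (31): +100 — 450 left.
Tenant X T1 at 20: fill all 50 — 400 left.
Fill Tenant C T2 block (90 at 19) — 310 left.
Tenant Z/T1 (15): +70 — 240 left.
Tenant L/T1 (14): +80 — 160 left.
Tenant S T1 at 8: fill all 50 — 110 left.
110 remain; put them into Tenant Z T2 at 5.
Total = 31×100 + 20×50 + 19×90 + 15×70 + 14×80 + 8×50 + 5×110 = 8930.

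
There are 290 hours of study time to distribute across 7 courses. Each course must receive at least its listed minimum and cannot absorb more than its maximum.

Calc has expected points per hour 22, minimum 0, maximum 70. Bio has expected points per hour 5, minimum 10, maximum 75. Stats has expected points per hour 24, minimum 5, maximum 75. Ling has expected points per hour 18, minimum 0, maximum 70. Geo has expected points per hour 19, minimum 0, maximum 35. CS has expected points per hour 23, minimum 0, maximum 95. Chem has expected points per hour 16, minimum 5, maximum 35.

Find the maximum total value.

Meeting every minimum uses 0+10+5+0+0+0+5 = 20 hours, leaving 270.
Highest expected points per hour first: Stats 24 > CS 23 > Calc 22 > Geo 19 > Ling 18 > Chem 16 > Bio 5.
Stats: +70 to 75 (cap) — 200 left.
Give CS 95 more to hit its cap of 95 — 105 left.
Calc: +70 to 70 (cap) — 35 left.
Give Geo 35 more to hit its cap of 35 — 0 left.
Total = 22×70 + 5×10 + 24×75 + 19×35 + 23×95 + 16×5 = 6320.

6320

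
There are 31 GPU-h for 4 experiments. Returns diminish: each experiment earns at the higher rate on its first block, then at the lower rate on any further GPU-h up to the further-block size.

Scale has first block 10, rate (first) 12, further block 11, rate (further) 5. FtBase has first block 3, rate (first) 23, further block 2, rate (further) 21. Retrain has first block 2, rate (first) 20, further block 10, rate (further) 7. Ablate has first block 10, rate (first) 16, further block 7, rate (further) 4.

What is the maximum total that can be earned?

Rank every tier by rate: FtBase/T1 23 > FtBase/T2 21 > Retrain/T1 20 > Ablate/T1 16 > Scale/T1 12 > Retrain/T2 7 > Scale/T2 5 > Ablate/T2 4.
Fill FtBase T1 block (3 at 23) — 28 left.
FtBase T2 at 21: fill all 2 — 26 left.
Retrain/T1 (20): +2 — 24 left.
Fill Ablate T1 block (10 at 16) — 14 left.
Scale/T1 (12): +10 — 4 left.
Retrain/T2: +4 of 10 at 7; pool empty.
Total = 23×3 + 21×2 + 20×2 + 16×10 + 12×10 + 7×4 = 459.

459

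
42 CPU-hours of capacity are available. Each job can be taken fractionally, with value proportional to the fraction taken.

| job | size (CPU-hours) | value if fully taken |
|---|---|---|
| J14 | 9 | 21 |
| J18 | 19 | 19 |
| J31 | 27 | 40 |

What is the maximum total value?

67

Rank by value-to-size ratio: J14 21/9≈2.33, J31 40/27≈1.48, J18 19/19≈1.
J14: take in full, 9 CPU-hours for value 21 ; 33 left.
All 27 CPU-hours of J31 fit (value 40) ; 6 remain.
6 CPU-hours left: a 6/19 share of J18 gives 19×6/19 = 6.
Total value = 67.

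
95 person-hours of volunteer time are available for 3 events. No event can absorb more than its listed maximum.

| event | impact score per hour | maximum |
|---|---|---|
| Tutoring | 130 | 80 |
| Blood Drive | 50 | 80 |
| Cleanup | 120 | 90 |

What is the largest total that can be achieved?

12200

Rank by impact score per hour: Tutoring 130 > Cleanup 120 > Blood Drive 50.
Give Tutoring 80 to hit its cap of 80 — 15 left.
Cleanup has room for 90 but only 15 remain, so it gets 15.
Total = 130×80 + 120×15 = 12200.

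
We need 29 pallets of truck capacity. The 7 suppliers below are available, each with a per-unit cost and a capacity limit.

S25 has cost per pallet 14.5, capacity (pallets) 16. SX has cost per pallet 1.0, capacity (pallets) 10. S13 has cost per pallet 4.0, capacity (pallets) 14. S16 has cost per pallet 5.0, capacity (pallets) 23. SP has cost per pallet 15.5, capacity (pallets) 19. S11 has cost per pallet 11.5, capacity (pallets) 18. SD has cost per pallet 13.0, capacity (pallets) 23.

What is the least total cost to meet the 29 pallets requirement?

91

Fill from the cheapest supplier first.
SX (1.0): use full 10 — 19 pallets to go.
S13 (4.0): use full 14 — 5 pallets to go.
Take 5 from S16 at 5.0 to finish.
S11, SD, S25, SP: unused.
Cost = 10×1.0 + 14×4.0 + 5×5.0 = 91.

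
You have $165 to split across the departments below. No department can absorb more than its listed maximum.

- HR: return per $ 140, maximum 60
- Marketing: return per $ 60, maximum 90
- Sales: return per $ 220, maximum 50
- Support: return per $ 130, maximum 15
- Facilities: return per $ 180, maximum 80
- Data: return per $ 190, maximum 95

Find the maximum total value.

32650

Highest return per $ first: Sales 220 > Data 190 > Facilities 180 > HR 140 > Support 130 > Marketing 60.
Sales: +50 to 50 (cap) → 115 left.
Data: +95 to 95 (cap) → 20 left.
Only 20 left; Facilities takes them to reach 20.
Total = 220×50 + 180×20 + 190×95 = 32650.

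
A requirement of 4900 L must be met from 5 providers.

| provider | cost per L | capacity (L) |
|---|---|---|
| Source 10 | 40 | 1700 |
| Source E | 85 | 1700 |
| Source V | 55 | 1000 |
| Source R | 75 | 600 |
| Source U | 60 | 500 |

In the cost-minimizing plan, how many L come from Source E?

1100

Cheapest first:
Source 10 (40): use full 1700 → 3200 L to go.
Source V (55): use full 1000 → 2200 L to go.
Source U (60): use full 500 → 1700 L to go.
Source R at 75: take all 600 L → 1100 still needed.
Source E (85): take the remaining 1100 → done.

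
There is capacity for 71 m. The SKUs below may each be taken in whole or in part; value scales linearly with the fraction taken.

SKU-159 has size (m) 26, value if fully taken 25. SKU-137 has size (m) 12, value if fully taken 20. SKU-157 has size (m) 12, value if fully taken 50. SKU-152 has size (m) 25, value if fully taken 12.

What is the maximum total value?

Best value per unit of size first: SKU-157 50/12≈4.17, SKU-137 20/12≈1.67, SKU-159 25/26≈0.962, SKU-152 12/25≈0.48.
All 12 m of SKU-157 fit (value 50) → 59 remain.
Take all of SKU-137 (12 m, value 20) → 47 m left.
All 26 m of SKU-159 fit (value 25) → 21 remain.
21 m left: a 21/25 share of SKU-152 gives 12×21/25 = 10.08.
Total value = 105.08.

105.08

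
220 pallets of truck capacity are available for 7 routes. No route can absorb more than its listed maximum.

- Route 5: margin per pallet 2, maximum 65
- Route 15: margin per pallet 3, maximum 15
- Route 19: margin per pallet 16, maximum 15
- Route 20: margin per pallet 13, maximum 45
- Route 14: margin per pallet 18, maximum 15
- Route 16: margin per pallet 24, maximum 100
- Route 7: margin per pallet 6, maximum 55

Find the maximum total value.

Highest margin per pallet first: Route 16 24 > Route 14 18 > Route 19 16 > Route 20 13 > Route 7 6 > Route 15 3 > Route 5 2.
Route 16 takes 100 to reach its cap of 100 ; 120 left.
Route 14: +15 to 15 (cap) ; 105 left.
Route 19: +15 to 15 (cap) ; 90 left.
Route 20 takes 45 to reach its cap of 45 ; 45 left.
Route 7 has room for 55 but only 45 remain, so it gets 45.
Total = 16×15 + 13×45 + 18×15 + 24×100 + 6×45 = 3765.

3765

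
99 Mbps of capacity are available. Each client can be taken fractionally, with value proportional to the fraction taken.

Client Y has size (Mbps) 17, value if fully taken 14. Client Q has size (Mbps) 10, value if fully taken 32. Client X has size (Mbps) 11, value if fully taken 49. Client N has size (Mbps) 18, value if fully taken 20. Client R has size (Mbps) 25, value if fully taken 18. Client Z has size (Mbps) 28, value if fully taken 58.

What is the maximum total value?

183.8

Best value per unit of size first: Client X 49/11≈4.45, Client Q 32/10≈3.2, Client Z 58/28≈2.07, Client N 20/18≈1.11, Client Y 14/17≈0.824, Client R 18/25≈0.72.
Client X: take in full, 11 Mbps for value 49 ; 88 left.
All 10 Mbps of Client Q fit (value 32) ; 78 remain.
Take all of Client Z (28 Mbps, value 58) ; 50 Mbps left.
Take all of Client N (18 Mbps, value 20) ; 32 Mbps left.
Client Y: take in full, 17 Mbps for value 14 ; 15 left.
Fill the last 15 Mbps with part of Client R: 15/25 of it earns 10.8.
Total value = 183.8.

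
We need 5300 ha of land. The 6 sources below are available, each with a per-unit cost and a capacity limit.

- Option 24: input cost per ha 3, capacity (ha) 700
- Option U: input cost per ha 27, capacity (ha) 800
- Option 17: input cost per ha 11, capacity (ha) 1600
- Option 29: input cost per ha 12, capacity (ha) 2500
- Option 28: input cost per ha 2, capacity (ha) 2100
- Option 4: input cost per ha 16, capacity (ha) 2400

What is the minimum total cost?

34700

Fill from the cheapest source first.
Take 2100 from Option 28 at 2 → need 3200 more.
Option 24 (3): use full 700 → 2500 ha to go.
Option 17 (11): use full 1600 → 900 ha to go.
Take 900 from Option 29 at 12 to finish.
Option 4, Option U: unused.
Cost = 2100×2 + 700×3 + 1600×11 + 900×12 = 34700.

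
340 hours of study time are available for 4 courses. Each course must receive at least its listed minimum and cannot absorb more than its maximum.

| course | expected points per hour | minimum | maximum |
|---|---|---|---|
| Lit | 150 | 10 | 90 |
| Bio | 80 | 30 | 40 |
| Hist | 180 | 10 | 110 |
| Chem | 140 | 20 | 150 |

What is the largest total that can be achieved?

51100

Meeting every minimum uses 10+30+10+20 = 70 hours, leaving 270.
Order the courses by expected points per hour: Hist 180 > Lit 150 > Chem 140 > Bio 80.
Hist takes 100 more to reach its cap of 110 ; 170 left.
Give Lit 80 more to hit its cap of 90 ; 90 left.
Only 90 left; Chem takes them to reach 110.
Total = 150×90 + 80×30 + 180×110 + 140×110 = 51100.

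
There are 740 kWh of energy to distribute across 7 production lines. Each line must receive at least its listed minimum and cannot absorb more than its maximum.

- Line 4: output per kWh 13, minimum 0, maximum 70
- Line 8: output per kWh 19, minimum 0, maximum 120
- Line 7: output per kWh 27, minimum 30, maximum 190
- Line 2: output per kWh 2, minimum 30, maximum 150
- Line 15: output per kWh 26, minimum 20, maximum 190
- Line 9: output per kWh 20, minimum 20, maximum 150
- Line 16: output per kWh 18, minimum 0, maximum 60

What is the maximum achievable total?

Meeting every minimum uses 0+0+30+30+20+20+0 = 100 kWh, leaving 640.
Rank by output per kWh: Line 7 27 > Line 15 26 > Line 9 20 > Line 8 19 > Line 16 18 > Line 4 13 > Line 2 2.
Line 7 takes 160 more to reach its cap of 190 → 480 left.
Line 15: +170 to 190 (cap) → 310 left.
Line 9 takes 130 more to reach its cap of 150 → 180 left.
Line 8: +120 to 120 (cap) → 60 left.
Line 16 takes 60 more to reach its cap of 60 → 0 left.
Total = 19×120 + 27×190 + 2×30 + 26×190 + 20×150 + 18×60 = 16490.

16490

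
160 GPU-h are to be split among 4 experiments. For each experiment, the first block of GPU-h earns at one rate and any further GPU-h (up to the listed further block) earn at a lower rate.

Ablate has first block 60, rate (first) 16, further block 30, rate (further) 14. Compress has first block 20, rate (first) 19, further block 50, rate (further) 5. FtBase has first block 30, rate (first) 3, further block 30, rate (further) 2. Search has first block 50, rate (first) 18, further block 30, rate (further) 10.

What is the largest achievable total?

2660

Order all 8 blocks by rate: Compress/T1 19 > Search/T1 18 > Ablate/T1 16 > Ablate/T2 14 > Search/T2 10 > Compress/T2 5 > FtBase/T1 3 > FtBase/T2 2.
Compress T1 at 19: fill all 20 — 140 left.
Search/T1 (18): +50 — 90 left.
Ablate/T1 (16): +60 — 30 left.
Fill Ablate T2 block (30 at 14) — 0 left.
Total = 19×20 + 18×50 + 16×60 + 14×30 = 2660.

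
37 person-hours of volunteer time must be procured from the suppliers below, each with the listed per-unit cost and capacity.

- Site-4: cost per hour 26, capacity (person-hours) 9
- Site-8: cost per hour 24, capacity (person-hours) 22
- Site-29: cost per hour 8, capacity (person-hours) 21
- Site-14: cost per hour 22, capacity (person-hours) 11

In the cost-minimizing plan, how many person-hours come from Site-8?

5

Cheapest first:
Site-29 at 8: take all 21 person-hours — 16 still needed.
Take 11 from Site-14 at 22 — need 5 more.
Take 5 from Site-8 at 24 to finish.
Site-4: unused.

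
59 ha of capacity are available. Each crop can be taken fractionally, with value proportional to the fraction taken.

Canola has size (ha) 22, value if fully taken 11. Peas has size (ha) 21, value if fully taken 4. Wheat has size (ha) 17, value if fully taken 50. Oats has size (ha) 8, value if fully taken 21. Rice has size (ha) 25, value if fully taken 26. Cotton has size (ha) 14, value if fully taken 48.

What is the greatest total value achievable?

139.8

Rank by value-to-size ratio: Cotton 48/14≈3.43, Wheat 50/17≈2.94, Oats 21/8≈2.62, Rice 26/25≈1.04, Canola 11/22≈0.5, Peas 4/21≈0.19.
Cotton: take in full, 14 ha for value 48 → 45 left.
Wheat: take in full, 17 ha for value 50 → 28 left.
Oats: take in full, 8 ha for value 21 → 20 left.
Only 20 ha remain; take 20/25 of Rice for value 26×20/25 = 20.8.
Total value = 139.8.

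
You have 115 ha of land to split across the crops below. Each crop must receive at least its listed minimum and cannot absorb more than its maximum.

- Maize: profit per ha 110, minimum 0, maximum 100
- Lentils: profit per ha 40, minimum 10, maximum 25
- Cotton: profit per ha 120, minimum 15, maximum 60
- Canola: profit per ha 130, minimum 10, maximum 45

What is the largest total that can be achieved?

13450

Meeting every minimum uses 0+10+15+10 = 35 ha, leaving 80.
Order the crops by profit per ha: Canola 130 > Cotton 120 > Maize 110 > Lentils 40.
Canola: +35 to 45 (cap) → 45 left.
Cotton: +45 to 60 (cap) → 0 left.
Total = 40×10 + 120×60 + 130×45 = 13450.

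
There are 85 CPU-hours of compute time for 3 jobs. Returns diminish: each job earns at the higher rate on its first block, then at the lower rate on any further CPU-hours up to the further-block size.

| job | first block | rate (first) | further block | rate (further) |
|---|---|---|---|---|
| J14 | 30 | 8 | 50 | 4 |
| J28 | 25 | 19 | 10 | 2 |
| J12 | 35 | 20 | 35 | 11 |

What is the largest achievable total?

1450

Rank every tier by rate: J12/tier1 20 > J28/tier1 19 > J12/tier2 11 > J14/tier1 8 > J14/tier2 4 > J28/tier2 2.
J12 tier1 at 20: fill all 35 → 50 left.
J28 tier1 at 19: fill all 25 → 25 left.
25 remain; put them into J12 tier2 at 11.
Total = 20×35 + 19×25 + 11×25 = 1450.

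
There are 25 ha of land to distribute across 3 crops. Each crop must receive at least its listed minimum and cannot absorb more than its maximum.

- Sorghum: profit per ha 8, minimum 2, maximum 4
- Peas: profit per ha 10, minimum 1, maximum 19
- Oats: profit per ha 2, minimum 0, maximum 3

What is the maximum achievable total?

Meeting every minimum uses 2+1+0 = 3 ha, leaving 22.
Highest profit per ha first: Peas 10 > Sorghum 8 > Oats 2.
Give Peas 18 more to hit its cap of 19 ; 4 left.
Sorghum: +2 to 4 (cap) ; 2 left.
Only 2 left; Oats takes them to reach 2.
Total = 8×4 + 10×19 + 2×2 = 226.

226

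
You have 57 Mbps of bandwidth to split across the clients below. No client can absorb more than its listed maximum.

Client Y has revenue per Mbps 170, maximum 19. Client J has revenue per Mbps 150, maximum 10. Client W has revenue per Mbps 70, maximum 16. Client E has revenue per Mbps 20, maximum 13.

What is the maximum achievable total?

6090

Rank by revenue per Mbps: Client Y 170 > Client J 150 > Client W 70 > Client E 20.
Give Client Y 19 to hit its cap of 19 — 38 left.
Give Client J 10 to hit its cap of 10 — 28 left.
Client W: +16 to 16 (cap) — 12 left.
Client E: +12 (room for 13) → 12. Pool exhausted.
Total = 170×19 + 150×10 + 70×16 + 20×12 = 6090.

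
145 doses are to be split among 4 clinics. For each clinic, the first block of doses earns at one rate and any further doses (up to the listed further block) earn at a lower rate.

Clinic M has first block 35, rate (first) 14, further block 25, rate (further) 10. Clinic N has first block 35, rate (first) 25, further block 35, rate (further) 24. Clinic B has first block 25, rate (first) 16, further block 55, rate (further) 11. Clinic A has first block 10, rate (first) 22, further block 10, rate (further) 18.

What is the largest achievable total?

2935

Order all 8 blocks by rate: Clinic N/first 25 > Clinic N/second 24 > Clinic A/first 22 > Clinic A/second 18 > Clinic B/first 16 > Clinic M/first 14 > Clinic B/second 11 > Clinic M/second 10.
Fill Clinic N first block (35 at 25) — 110 left.
Clinic N/second (24): +35 — 75 left.
Fill Clinic A first block (10 at 22) — 65 left.
Fill Clinic A second block (10 at 18) — 55 left.
Fill Clinic B first block (25 at 16) — 30 left.
30 remain; put them into Clinic M first at 14.
Total = 25×35 + 24×35 + 22×10 + 18×10 + 16×25 + 14×30 = 2935.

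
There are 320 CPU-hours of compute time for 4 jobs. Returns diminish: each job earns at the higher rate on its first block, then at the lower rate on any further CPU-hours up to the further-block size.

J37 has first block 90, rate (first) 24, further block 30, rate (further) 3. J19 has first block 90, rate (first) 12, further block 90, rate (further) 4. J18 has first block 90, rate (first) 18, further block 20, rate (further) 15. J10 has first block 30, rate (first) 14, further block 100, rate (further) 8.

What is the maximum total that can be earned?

Treat each block as its own option and order by rate: J37/T1 24 > J18/T1 18 > J18/T2 15 > J10/T1 14 > J19/T1 12 > J10/T2 8 > J19/T2 4 > J37/T2 3.
Fill J37 T1 block (90 at 24) → 230 left.
J18/T1 (18): +90 → 140 left.
J18 T2 at 15: fill all 20 → 120 left.
J10 T1 at 14: fill all 30 → 90 left.
J19/T1 (12): +90 → 0 left.
Total = 24×90 + 18×90 + 15×20 + 14×30 + 12×90 = 5580.

5580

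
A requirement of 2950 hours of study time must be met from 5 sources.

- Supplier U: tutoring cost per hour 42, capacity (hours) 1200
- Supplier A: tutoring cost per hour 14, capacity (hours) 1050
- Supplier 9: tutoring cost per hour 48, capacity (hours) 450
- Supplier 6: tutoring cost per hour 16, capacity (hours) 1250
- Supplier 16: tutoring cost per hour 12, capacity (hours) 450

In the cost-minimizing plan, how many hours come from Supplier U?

200

Fill from the cheapest source first.
Take 450 from Supplier 16 at 12 ; need 2500 more.
Take 1050 from Supplier A at 14 ; need 1450 more.
Supplier 6 (16): use full 1250 ; 200 hours to go.
Take 200 from Supplier U at 42 to finish.
Supplier 9: unused.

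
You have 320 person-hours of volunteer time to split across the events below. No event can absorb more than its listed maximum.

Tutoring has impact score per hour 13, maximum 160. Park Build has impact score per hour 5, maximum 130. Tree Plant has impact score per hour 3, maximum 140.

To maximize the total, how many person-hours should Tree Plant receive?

30

Rank by impact score per hour: Tutoring 13 > Park Build 5 > Tree Plant 3.
Tutoring takes 160 to reach its cap of 160 — 160 left.
Park Build takes 130 to reach its cap of 130 — 30 left.
Tree Plant has room for 140 but only 30 remain, so it gets 30.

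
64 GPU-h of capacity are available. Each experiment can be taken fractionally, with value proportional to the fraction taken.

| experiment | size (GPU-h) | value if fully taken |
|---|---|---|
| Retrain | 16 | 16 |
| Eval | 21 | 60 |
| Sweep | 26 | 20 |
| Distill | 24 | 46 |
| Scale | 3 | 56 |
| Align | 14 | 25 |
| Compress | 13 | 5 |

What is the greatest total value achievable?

Rank by value-to-size ratio: Scale 56/3≈18.7, Eval 60/21≈2.86, Distill 46/24≈1.92, Align 25/14≈1.79, Retrain 16/16≈1, Sweep 20/26≈0.769, Compress 5/13≈0.385.
All 3 GPU-h of Scale fit (value 56) ; 61 remain.
Take all of Eval (21 GPU-h, value 60) ; 40 GPU-h left.
All 24 GPU-h of Distill fit (value 46) ; 16 remain.
Take all of Align (14 GPU-h, value 25) ; 2 GPU-h left.
Fill the last 2 GPU-h with part of Retrain: 2/16 of it earns 2.
Total value = 189.

189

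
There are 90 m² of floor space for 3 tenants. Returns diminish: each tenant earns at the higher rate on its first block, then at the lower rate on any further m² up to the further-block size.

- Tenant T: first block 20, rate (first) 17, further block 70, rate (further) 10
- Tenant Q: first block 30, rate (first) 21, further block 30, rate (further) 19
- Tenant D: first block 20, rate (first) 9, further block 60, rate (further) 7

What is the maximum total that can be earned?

1640

Treat each block as its own option and order by rate: Tenant Q/first 21 > Tenant Q/second 19 > Tenant T/first 17 > Tenant T/second 10 > Tenant D/first 9 > Tenant D/second 7.
Fill Tenant Q first block (30 at 21) — 60 left.
Tenant Q second at 19: fill all 30 — 30 left.
Tenant T/first (17): +20 — 10 left.
10 remain; put them into Tenant T second at 10.
Total = 21×30 + 19×30 + 17×20 + 10×10 = 1640.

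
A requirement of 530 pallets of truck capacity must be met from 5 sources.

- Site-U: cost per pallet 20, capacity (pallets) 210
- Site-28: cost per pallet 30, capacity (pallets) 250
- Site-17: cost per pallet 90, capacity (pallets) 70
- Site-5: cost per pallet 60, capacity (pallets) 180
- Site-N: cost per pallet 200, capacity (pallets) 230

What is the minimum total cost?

15900

Use sources in increasing cost order.
Site-U (20): use full 210 → 320 pallets to go.
Site-28 (30): use full 250 → 70 pallets to go.
Site-5 at 60: take 70 of its 180 → requirement met.
Site-17, Site-N: unused.
Cost = 210×20 + 250×30 + 70×60 = 15900.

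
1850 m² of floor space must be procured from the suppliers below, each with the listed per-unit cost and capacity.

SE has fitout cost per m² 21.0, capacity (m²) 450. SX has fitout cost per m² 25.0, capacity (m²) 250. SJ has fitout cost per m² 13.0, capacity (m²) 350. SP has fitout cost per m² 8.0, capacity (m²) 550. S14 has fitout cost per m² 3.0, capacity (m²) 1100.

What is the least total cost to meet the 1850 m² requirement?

10300

Use suppliers in increasing cost order.
Take 1100 from S14 at 3.0 — need 750 more.
Take 550 from SP at 8.0 — need 200 more.
SJ (13.0): take the remaining 200 — done.
SE, SX: unused.
Cost = 1100×3.0 + 550×8.0 + 200×13.0 = 10300.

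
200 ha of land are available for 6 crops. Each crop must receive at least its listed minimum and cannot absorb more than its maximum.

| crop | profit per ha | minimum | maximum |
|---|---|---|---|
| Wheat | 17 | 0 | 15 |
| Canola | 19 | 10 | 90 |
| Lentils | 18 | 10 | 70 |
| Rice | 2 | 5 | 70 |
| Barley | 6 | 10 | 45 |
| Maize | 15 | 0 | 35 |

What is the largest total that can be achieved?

3445

Meeting every minimum uses 0+10+10+5+10+0 = 35 ha, leaving 165.
Order the crops by profit per ha: Canola 19 > Lentils 18 > Wheat 17 > Maize 15 > Barley 6 > Rice 2.
Canola: +80 to 90 (cap) → 85 left.
Give Lentils 60 more to hit its cap of 70 → 25 left.
Wheat takes 15 more to reach its cap of 15 → 10 left.
Only 10 left; Maize takes them to reach 10.
Total = 17×15 + 19×90 + 18×70 + 2×5 + 6×10 + 15×10 = 3445.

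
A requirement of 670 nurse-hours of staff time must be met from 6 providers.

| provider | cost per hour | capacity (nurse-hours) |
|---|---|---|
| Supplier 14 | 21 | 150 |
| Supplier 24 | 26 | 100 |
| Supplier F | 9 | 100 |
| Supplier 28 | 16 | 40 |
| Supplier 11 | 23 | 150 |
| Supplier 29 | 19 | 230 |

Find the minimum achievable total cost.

12510

Cheapest first:
Supplier F (9): use full 100 → 570 nurse-hours to go.
Take 40 from Supplier 28 at 16 → need 530 more.
Take 230 from Supplier 29 at 19 → need 300 more.
Supplier 14 at 21: take all 150 nurse-hours → 150 still needed.
Supplier 11 at 23: take all 150 nurse-hours → 0 still needed.
Supplier 24: unused.
Cost = 100×9 + 40×16 + 230×19 + 150×21 + 150×23 = 12510.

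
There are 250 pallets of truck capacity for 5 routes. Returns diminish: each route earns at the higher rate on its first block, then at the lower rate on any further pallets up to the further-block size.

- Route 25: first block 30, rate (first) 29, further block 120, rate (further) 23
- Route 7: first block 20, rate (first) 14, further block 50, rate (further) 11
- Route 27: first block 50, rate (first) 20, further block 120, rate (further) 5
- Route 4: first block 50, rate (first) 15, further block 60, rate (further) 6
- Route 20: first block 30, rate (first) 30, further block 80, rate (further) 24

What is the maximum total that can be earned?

6220

Treat each block as its own option and order by rate: Route 20/T1 30 > Route 25/T1 29 > Route 20/T2 24 > Route 25/T2 23 > Route 27/T1 20 > Route 4/T1 15 > Route 7/T1 14 > Route 7/T2 11 > Route 4/T2 6 > Route 27/T2 5.
Route 20/T1 (30): +30 ; 220 left.
Route 25/T1 (29): +30 ; 190 left.
Fill Route 20 T2 block (80 at 24) ; 110 left.
110 remain; put them into Route 25 T2 at 23.
Total = 30×30 + 29×30 + 24×80 + 23×110 = 6220.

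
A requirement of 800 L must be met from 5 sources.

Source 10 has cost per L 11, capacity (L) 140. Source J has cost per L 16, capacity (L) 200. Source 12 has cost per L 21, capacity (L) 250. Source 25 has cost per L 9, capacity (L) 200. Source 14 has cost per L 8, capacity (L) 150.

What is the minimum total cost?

10050

Cheapest first:
Source 14 (8): use full 150 ; 650 L to go.
Take 200 from Source 25 at 9 ; need 450 more.
Source 10 (11): use full 140 ; 310 L to go.
Take 200 from Source J at 16 ; need 110 more.
Source 12 at 21: take 110 of its 250 ; requirement met.
Cost = 150×8 + 200×9 + 140×11 + 200×16 + 110×21 = 10050.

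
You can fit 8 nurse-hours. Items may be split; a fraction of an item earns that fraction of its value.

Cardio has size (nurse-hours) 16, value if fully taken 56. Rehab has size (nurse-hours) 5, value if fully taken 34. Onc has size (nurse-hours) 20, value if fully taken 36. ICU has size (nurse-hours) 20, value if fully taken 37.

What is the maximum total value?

44.5

Sort by value density: Rehab 34/5≈6.8, Cardio 56/16≈3.5, ICU 37/20≈1.85, Onc 36/20≈1.8.
All 5 nurse-hours of Rehab fit (value 34) — 3 remain.
Only 3 nurse-hours remain; take 3/16 of Cardio for value 56×3/16 = 10.5.
Total value = 44.5.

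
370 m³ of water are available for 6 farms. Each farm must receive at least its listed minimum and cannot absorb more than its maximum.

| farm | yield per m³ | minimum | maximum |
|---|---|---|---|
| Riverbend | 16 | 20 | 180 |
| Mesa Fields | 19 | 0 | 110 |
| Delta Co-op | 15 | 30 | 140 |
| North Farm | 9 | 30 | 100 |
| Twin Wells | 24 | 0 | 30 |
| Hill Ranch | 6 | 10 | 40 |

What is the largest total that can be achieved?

6150

Meeting every minimum uses 20+0+30+30+0+10 = 90 m³, leaving 280.
Rank by yield per m³: Twin Wells 24 > Mesa Fields 19 > Riverbend 16 > Delta Co-op 15 > North Farm 9 > Hill Ranch 6.
Twin Wells: +30 to 30 (cap) → 250 left.
Mesa Fields takes 110 more to reach its cap of 110 → 140 left.
Only 140 left; Riverbend takes them to reach 160.
Total = 16×160 + 19×110 + 15×30 + 9×30 + 24×30 + 6×10 = 6150.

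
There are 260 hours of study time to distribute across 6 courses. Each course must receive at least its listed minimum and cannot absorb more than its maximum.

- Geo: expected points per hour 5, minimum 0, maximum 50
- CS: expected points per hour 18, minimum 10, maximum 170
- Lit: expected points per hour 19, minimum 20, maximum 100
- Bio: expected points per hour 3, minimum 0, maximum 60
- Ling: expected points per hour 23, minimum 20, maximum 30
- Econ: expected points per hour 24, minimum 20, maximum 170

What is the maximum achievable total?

5900

Meeting every minimum uses 0+10+20+0+20+20 = 70 hours, leaving 190.
Order the courses by expected points per hour: Econ 24 > Ling 23 > Lit 19 > CS 18 > Geo 5 > Bio 3.
Econ: +150 to 170 (cap) ; 40 left.
Give Ling 10 more to hit its cap of 30 ; 30 left.
Lit: +30 (room for 80) → 50. Pool exhausted.
Total = 18×10 + 19×50 + 23×30 + 24×170 = 5900.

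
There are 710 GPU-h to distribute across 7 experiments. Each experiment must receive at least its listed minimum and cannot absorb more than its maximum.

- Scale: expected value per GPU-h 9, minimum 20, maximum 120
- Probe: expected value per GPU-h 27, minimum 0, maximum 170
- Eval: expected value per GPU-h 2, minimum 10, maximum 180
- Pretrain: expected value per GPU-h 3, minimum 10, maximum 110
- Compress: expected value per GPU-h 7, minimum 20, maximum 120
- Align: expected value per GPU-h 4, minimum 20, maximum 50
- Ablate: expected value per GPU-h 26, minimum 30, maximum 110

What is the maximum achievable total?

Meeting every minimum uses 20+0+10+10+20+20+30 = 110 GPU-h, leaving 600.
Rank by expected value per GPU-h: Probe 27 > Ablate 26 > Scale 9 > Compress 7 > Align 4 > Pretrain 3 > Eval 2.
Give Probe 170 more to hit its cap of 170 — 430 left.
Ablate takes 80 more to reach its cap of 110 — 350 left.
Scale: +100 to 120 (cap) — 250 left.
Compress: +100 to 120 (cap) — 150 left.
Align: +30 to 50 (cap) — 120 left.
Give Pretrain 100 more to hit its cap of 110 — 20 left.
Eval: +20 (room for 170) → 30. Pool exhausted.
Total = 9×120 + 27×170 + 2×30 + 3×110 + 7×120 + 4×50 + 26×110 = 9960.

9960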